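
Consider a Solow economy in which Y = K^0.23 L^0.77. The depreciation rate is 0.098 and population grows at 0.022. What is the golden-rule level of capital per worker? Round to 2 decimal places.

The effective depreciation rate is n + δ = 0.022 + 0.098 = 0.12.
Setting f'(k) = n+δ gives 0.23·k^(0.23−1) = 0.12, hence k_gold = (0.23/0.12)^(1/0.77) ≈ 2.3278.

k_gold ≈ 2.33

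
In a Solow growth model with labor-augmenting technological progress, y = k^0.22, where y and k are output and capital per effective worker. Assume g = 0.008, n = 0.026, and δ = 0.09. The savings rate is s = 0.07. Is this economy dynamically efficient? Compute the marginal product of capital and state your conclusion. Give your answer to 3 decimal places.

The effective depreciation rate is n + g + δ = 0.026 + 0.008 + 0.09 = 0.124.
Steady-state k*: s·k^0.22 = 0.124·k gives k* = (0.07/0.124)^(1/0.78) ≈ 0.4804.
MPK = 0.22·0.4804^(-0.78) ≈ 0.3897.
MPK > n+g+δ = 0.124, so the economy is dynamically efficient (under-saving).

dynamically efficient; MPK ≈ 0.390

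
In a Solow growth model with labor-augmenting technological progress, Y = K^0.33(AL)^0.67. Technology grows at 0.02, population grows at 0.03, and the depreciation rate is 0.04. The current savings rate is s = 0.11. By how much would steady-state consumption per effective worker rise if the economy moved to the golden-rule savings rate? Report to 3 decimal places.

Break-even investment rate: n + g + δ = 0.03 + 0.02 + 0.04 = 0.09.
Current steady state (s = 0.11): k* = (0.11/0.09)^(1/0.67) ≈ 1.3492, y* = 1.3492^0.33 ≈ 1.1039, c* = (1−0.11)·1.1039 ≈ 0.9825.
Maximizing c = f(k) − (n+g+δ)·k gives f'(k) = n+g+δ, i.e. 0.33·k^(0.33−1) = 0.09, so k_gold = (0.33/0.09)^(1/0.67) ≈ 6.9534.
y_gold = 6.9534^0.33 ≈ 1.8964, c_gold = y_gold − 0.09·k_gold ≈ 1.2706.
Gain: Δc = 1.2706 − 0.9825 ≈ 0.2881.

Δc ≈ 0.288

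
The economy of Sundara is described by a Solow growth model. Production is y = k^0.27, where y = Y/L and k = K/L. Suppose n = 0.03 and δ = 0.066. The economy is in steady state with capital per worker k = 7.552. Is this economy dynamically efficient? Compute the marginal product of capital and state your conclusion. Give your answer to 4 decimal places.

dynamically inefficient; MPK ≈ 0.0617

The effective depreciation rate is n + δ = 0.03 + 0.066 = 0.096.
MPK = 0.27·k^(0.27−1) = 0.27·7.552^(-0.73) ≈ 0.0617.
MPK < 0.096, so the economy is dynamically inefficient (over-saving).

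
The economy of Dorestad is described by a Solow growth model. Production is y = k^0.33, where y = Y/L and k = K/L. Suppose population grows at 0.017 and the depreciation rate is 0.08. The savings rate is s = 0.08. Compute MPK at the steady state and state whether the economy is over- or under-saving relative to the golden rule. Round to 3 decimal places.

The effective depreciation rate is n + δ = 0.017 + 0.08 = 0.097.
Steady-state k*: s·k^0.33 = 0.097·k gives k* = (0.08/0.097)^(1/0.67) ≈ 0.7501.
MPK = 0.33·0.7501^(-0.67) ≈ 0.4001.
MPK > n+δ = 0.097, so the economy is dynamically efficient (under-saving).

under-saving; MPK ≈ 0.400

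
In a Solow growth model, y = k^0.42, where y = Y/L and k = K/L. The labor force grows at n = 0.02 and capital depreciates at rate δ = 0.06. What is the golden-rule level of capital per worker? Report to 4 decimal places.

k_gold ≈ 17.4443

Capital per worker breaks even when investment replaces (n + δ)·k; here n + δ = 0.08.
Maximizing c = f(k) − (n+δ)·k gives f'(k) = n+δ, i.e. 0.42·k^(0.42−1) = 0.08, so k_gold = (0.42/0.08)^(1/0.58) ≈ 17.4443.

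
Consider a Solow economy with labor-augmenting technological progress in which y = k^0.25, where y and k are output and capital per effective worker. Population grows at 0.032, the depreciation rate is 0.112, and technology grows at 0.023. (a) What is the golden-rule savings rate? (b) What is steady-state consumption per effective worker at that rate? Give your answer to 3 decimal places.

(a) s_gold = 0.250; (b) c_gold ≈ 0.858

Break-even investment rate: n + g + δ = 0.032 + 0.023 + 0.112 = 0.167.
For Cobb-Douglas, s_gold equals capital's share: s_gold = 0.25.
Setting f'(k) = n+g+δ gives 0.25·k^(0.25−1) = 0.167, hence k_gold = (0.25/0.167)^(1/0.75) ≈ 1.7125.
y_gold = 1.7125^0.25 ≈ 1.1440; c_gold = (1−0.25)·y_gold ≈ 0.8580.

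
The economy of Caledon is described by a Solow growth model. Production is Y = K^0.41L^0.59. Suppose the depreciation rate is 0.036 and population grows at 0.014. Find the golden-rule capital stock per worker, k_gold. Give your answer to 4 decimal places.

n + δ = 0.014 + 0.036 = 0.05.
Setting f'(k) = n+δ gives 0.41·k^(0.41−1) = 0.05, hence k_gold = (0.41/0.05)^(1/0.59) ≈ 35.3865.

k_gold ≈ 35.3865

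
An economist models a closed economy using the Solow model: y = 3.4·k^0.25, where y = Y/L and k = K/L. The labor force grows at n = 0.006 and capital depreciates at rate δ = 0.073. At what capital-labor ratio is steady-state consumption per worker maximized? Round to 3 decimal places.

k_gold ≈ 23.753

The effective depreciation rate is n + δ = 0.006 + 0.073 = 0.079.
Setting f'(k) = n+δ gives 0.25·3.4·k^(0.25−1) = 0.079, hence k_gold = (0.25·3.4/0.079)^(1/0.75) ≈ 23.7532.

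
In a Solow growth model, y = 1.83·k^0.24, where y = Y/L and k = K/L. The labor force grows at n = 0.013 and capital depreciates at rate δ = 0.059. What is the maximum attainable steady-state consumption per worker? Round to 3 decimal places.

c_gold ≈ 2.462

Break-even investment rate: n + δ = 0.013 + 0.059 = 0.072.
Maximizing c = f(k) − (n+δ)·k gives f'(k) = n+δ, i.e. 0.24·1.83·k^(0.24−1) = 0.072, so k_gold = (0.24·1.83/0.072)^(1/0.76) ≈ 10.7976.
y_gold = 1.83·10.7976^0.24 ≈ 3.2393.
c_gold = y_gold − (n+δ)·k_gold = 3.2393 − 0.072·10.7976 ≈ 2.4619.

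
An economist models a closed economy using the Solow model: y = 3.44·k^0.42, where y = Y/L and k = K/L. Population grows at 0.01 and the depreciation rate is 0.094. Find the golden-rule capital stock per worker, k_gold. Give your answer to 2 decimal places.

k_gold ≈ 93.39

Break-even investment rate: n + δ = 0.01 + 0.094 = 0.104.
At the golden rule the marginal product of capital equals n+δ: 0.42·3.44·k^(0.42−1) = 0.104. Solving, k_gold = (0.42·3.44/0.104)^(1/0.58) ≈ 93.3901.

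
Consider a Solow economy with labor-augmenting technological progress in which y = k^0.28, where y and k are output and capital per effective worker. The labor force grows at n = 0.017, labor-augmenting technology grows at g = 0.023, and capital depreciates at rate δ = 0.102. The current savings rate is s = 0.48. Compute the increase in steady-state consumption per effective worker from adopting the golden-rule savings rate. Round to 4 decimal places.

Break-even investment rate: n + g + δ = 0.017 + 0.023 + 0.102 = 0.142.
Current steady state (s = 0.48): k* = (0.48/0.142)^(1/0.72) ≈ 5.4282, y* = 5.4282^0.28 ≈ 1.6058, c* = (1−0.48)·1.6058 ≈ 0.8350.
Golden rule sets MPK = n+g+δ: 0.28·k^(0.28−1) = 0.142, so k_gold = (0.28/0.142)^(1/0.72) ≈ 2.5677.
y_gold = 2.5677^0.28 ≈ 1.3022, c_gold = y_gold − 0.142·k_gold ≈ 0.9376.
Gain: Δc = 0.9376 − 0.8350 ≈ 0.1025.

Δc ≈ 0.1025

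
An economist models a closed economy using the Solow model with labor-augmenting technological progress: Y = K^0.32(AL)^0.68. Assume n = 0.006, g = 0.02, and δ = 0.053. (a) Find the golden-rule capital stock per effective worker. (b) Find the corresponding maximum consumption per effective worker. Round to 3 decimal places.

Capital per effective worker breaks even when investment replaces (n + g + δ)·k; here n + g + δ = 0.079.
Golden rule sets MPK = n+g+δ: 0.32·k^(0.32−1) = 0.079, so k_gold = (0.32/0.079)^(1/0.68) ≈ 7.8238.
y_gold = 7.8238^0.32 ≈ 1.9315; c_gold = y_gold − 0.079·k_gold ≈ 1.3134.

(a) k_gold ≈ 7.824; (b) c_gold ≈ 1.313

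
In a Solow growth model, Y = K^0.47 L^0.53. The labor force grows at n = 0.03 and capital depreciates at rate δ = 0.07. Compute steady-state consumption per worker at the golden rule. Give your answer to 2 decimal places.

c_gold ≈ 2.09

Capital per worker breaks even when investment replaces (n + δ)·k; here n + δ = 0.1.
At the golden rule the marginal product of capital equals n+δ: 0.47·k^(0.47−1) = 0.1. Solving, k_gold = (0.47/0.1)^(1/0.53) ≈ 18.5400.
y_gold = 18.5400^0.47 ≈ 3.9447.
c_gold = y_gold − (n+δ)·k_gold = 3.9447 − 0.1·18.5400 ≈ 2.0907.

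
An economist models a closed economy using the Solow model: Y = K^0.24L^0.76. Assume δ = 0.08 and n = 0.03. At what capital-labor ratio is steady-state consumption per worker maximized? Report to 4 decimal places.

Capital per worker breaks even when investment replaces (n + δ)·k; here n + δ = 0.11.
Setting f'(k) = n+δ gives 0.24·k^(0.24−1) = 0.11, hence k_gold = (0.24/0.11)^(1/0.76) ≈ 2.7913.

k_gold ≈ 2.7913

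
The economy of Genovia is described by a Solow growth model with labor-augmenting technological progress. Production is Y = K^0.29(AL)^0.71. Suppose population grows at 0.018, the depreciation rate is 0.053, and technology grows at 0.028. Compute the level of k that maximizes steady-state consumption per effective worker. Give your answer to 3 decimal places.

The effective depreciation rate is n + g + δ = 0.018 + 0.028 + 0.053 = 0.099.
Setting f'(k) = n+g+δ gives 0.29·k^(0.29−1) = 0.099, hence k_gold = (0.29/0.099)^(1/0.71) ≈ 4.5437.

k_gold ≈ 4.544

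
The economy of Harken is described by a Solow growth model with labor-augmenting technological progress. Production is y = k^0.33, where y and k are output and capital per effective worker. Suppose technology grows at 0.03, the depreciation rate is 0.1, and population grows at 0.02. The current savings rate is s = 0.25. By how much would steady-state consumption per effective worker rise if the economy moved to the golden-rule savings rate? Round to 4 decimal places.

The effective depreciation rate is n + g + δ = 0.02 + 0.03 + 0.1 = 0.15.
Current steady state (s = 0.25): k* = (0.25/0.15)^(1/0.67) ≈ 2.1435, y* = 2.1435^0.33 ≈ 1.2861, c* = (1−0.25)·1.2861 ≈ 0.9646.
Setting f'(k) = n+g+δ gives 0.33·k^(0.33−1) = 0.15, hence k_gold = (0.33/0.15)^(1/0.67) ≈ 3.2440.
y_gold = 3.2440^0.33 ≈ 1.4745, c_gold = y_gold − 0.15·k_gold ≈ 0.9879.
Gain: Δc = 0.9879 − 0.9646 ≈ 0.0234.

Δc ≈ 0.0234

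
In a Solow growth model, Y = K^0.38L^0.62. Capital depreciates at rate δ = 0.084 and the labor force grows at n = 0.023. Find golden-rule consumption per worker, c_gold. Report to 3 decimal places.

c_gold ≈ 1.348

n + δ = 0.023 + 0.084 = 0.107.
At the golden rule the marginal product of capital equals n+δ: 0.38·k^(0.38−1) = 0.107. Solving, k_gold = (0.38/0.107)^(1/0.62) ≈ 7.7222.
y_gold = 7.7222^0.38 ≈ 2.1744.
c_gold = y_gold − (n+δ)·k_gold = 2.1744 − 0.107·7.7222 ≈ 1.3481.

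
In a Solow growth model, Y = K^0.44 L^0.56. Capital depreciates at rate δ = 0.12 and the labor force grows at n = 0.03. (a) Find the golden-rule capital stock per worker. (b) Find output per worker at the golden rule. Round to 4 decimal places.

Capital per worker breaks even when investment replaces (n + δ)·k; here n + δ = 0.15.
At the golden rule the marginal product of capital equals n+δ: 0.44·k^(0.44−1) = 0.15. Solving, k_gold = (0.44/0.15)^(1/0.56) ≈ 6.8324.
y_gold = 6.8324^0.44 ≈ 2.3292.

(a) k_gold ≈ 6.8324; (b) y_gold ≈ 2.3292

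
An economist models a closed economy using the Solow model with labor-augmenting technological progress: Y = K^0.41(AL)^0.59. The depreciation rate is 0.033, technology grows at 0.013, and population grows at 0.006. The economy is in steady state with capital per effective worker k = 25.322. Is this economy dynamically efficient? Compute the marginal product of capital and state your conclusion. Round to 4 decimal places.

Break-even investment rate: n + g + δ = 0.006 + 0.013 + 0.033 = 0.052.
MPK = 0.41·k^(0.41−1) = 0.41·25.322^(-0.59) ≈ 0.0609.
MPK > 0.052, so the economy is dynamically efficient (under-saving).

dynamically efficient; MPK ≈ 0.0609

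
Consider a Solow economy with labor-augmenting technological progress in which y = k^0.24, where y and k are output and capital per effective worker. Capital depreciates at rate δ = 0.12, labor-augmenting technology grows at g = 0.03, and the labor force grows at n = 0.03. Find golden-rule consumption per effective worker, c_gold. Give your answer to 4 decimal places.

c_gold ≈ 0.8323

Break-even investment rate: n + g + δ = 0.03 + 0.03 + 0.12 = 0.18.
Setting f'(k) = n+g+δ gives 0.24·k^(0.24−1) = 0.18, hence k_gold = (0.24/0.18)^(1/0.76) ≈ 1.4601.
y_gold = 1.4601^0.24 ≈ 1.0951.
c_gold = y_gold − (n+g+δ)·k_gold = 1.0951 − 0.18·1.4601 ≈ 0.8323.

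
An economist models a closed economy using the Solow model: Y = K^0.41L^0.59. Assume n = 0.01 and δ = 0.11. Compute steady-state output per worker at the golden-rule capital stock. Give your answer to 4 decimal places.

n + δ = 0.01 + 0.11 = 0.12.
At the golden rule the marginal product of capital equals n+δ: 0.41·k^(0.41−1) = 0.12. Solving, k_gold = (0.41/0.12)^(1/0.59) ≈ 8.0244.
Output: y_gold = k_gold^0.41 = 8.0244^0.41 ≈ 2.3486.

y_gold ≈ 2.3486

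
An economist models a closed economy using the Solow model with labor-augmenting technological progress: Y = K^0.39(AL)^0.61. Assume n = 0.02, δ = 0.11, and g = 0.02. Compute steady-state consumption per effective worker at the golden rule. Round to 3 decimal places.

n + g + δ = 0.02 + 0.02 + 0.11 = 0.15.
Setting f'(k) = n+g+δ gives 0.39·k^(0.39−1) = 0.15, hence k_gold = (0.39/0.15)^(1/0.61) ≈ 4.7894.
y_gold = 4.7894^0.39 ≈ 1.8421.
c_gold = y_gold − (n+g+δ)·k_gold = 1.8421 − 0.15·4.7894 ≈ 1.1237.

c_gold ≈ 1.124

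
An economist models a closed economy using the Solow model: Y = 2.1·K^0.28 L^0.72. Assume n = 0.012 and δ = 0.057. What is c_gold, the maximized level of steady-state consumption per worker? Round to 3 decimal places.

The effective depreciation rate is n + δ = 0.012 + 0.057 = 0.069.
At the golden rule the marginal product of capital equals n+δ: 0.28·2.1·k^(0.28−1) = 0.069. Solving, k_gold = (0.28·2.1/0.069)^(1/0.72) ≈ 19.6065.
y_gold = 2.1·19.6065^0.28 ≈ 4.8316.
c_gold = y_gold − (n+δ)·k_gold = 4.8316 − 0.069·19.6065 ≈ 3.4788.

c_gold ≈ 3.479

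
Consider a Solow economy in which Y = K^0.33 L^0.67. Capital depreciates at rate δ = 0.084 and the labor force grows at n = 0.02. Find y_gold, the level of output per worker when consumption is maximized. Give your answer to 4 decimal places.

y_gold ≈ 1.7660

Capital per worker breaks even when investment replaces (n + δ)·k; here n + δ = 0.104.
Golden rule sets MPK = n+δ: 0.33·k^(0.33−1) = 0.104, so k_gold = (0.33/0.104)^(1/0.67) ≈ 5.6037.
Output: y_gold = k_gold^0.33 = 5.6037^0.33 ≈ 1.7660.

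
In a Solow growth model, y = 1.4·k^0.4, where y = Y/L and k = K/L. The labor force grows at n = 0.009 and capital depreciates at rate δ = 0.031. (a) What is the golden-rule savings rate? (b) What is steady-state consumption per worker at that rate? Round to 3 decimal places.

(a) s_gold = 0.400; (b) c_gold ≈ 4.879

Capital per worker breaks even when investment replaces (n + δ)·k; here n + δ = 0.04.
For Cobb-Douglas, s_gold equals capital's share: s_gold = 0.4.
Golden rule sets MPK = n+δ: 0.4·1.4·k^(0.4−1) = 0.04, so k_gold = (0.4·1.4/0.04)^(1/0.6) ≈ 81.3230.
y_gold = 1.4·81.3230^0.4 ≈ 8.1323; c_gold = (1−0.4)·y_gold ≈ 4.8794.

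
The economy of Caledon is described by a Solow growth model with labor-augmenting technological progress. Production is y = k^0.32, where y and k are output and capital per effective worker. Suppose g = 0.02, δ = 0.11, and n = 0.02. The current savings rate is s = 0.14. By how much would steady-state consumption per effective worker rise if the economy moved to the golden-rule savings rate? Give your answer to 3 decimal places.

Δc ≈ 0.139

The effective depreciation rate is n + g + δ = 0.02 + 0.02 + 0.11 = 0.15.
Current steady state (s = 0.14): k* = (0.14/0.15)^(1/0.68) ≈ 0.9035, y* = 0.9035^0.32 ≈ 0.9681, c* = (1−0.14)·0.9681 ≈ 0.8325.
Setting f'(k) = n+g+δ gives 0.32·k^(0.32−1) = 0.15, hence k_gold = (0.32/0.15)^(1/0.68) ≈ 3.0473.
y_gold = 3.0473^0.32 ≈ 1.4284, c_gold = y_gold − 0.15·k_gold ≈ 0.9713.
Gain: Δc = 0.9713 − 0.8325 ≈ 0.1388.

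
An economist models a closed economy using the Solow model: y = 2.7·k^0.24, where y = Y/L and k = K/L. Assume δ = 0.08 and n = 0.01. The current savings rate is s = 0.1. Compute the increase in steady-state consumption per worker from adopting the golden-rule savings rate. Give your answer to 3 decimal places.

Δc ≈ 0.390

Capital per worker breaks even when investment replaces (n + δ)·k; here n + δ = 0.09.
Current steady state (s = 0.1): k* = (0.1·2.7/0.09)^(1/0.76) ≈ 4.2442, y* = 2.7·4.2442^0.24 ≈ 3.8197, c* = (1−0.1)·3.8197 ≈ 3.4378.
Setting f'(k) = n+δ gives 0.24·2.7·k^(0.24−1) = 0.09, hence k_gold = (0.24·2.7/0.09)^(1/0.76) ≈ 13.4298.
y_gold = 2.7·13.4298^0.24 ≈ 5.0362, c_gold = y_gold − 0.09·k_gold ≈ 3.8275.
Gain: Δc = 3.8275 − 3.4378 ≈ 0.3897.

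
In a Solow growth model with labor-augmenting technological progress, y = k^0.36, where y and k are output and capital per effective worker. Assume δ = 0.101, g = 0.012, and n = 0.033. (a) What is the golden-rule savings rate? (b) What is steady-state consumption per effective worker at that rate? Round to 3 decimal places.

(a) s_gold = 0.360; (b) c_gold ≈ 1.063

n + g + δ = 0.033 + 0.012 + 0.101 = 0.146.
For Cobb-Douglas, s_gold equals capital's share: s_gold = 0.36.
Maximizing c = f(k) − (n+g+δ)·k gives f'(k) = n+g+δ, i.e. 0.36·k^(0.36−1) = 0.146, so k_gold = (0.36/0.146)^(1/0.64) ≈ 4.0966.
y_gold = 4.0966^0.36 ≈ 1.6614; c_gold = (1−0.36)·y_gold ≈ 1.0633.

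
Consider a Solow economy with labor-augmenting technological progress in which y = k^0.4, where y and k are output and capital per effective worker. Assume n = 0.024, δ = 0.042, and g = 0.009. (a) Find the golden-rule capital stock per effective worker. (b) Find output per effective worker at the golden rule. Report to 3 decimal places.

(a) k_gold ≈ 16.280; (b) y_gold ≈ 3.053

The effective depreciation rate is n + g + δ = 0.024 + 0.009 + 0.042 = 0.075.
Golden rule sets MPK = n+g+δ: 0.4·k^(0.4−1) = 0.075, so k_gold = (0.4/0.075)^(1/0.6) ≈ 16.2804.
y_gold = 16.2804^0.4 ≈ 3.0526.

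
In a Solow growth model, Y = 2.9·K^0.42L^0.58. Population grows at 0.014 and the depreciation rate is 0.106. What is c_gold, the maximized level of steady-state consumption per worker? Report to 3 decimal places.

n + δ = 0.014 + 0.106 = 0.12.
Maximizing c = f(k) − (n+δ)·k gives f'(k) = n+δ, i.e. 0.42·2.9·k^(0.42−1) = 0.12, so k_gold = (0.42·2.9/0.12)^(1/0.58) ≈ 54.3609.
y_gold = 2.9·54.3609^0.42 ≈ 15.5317.
c_gold = y_gold − (n+δ)·k_gold = 15.5317 − 0.12·54.3609 ≈ 9.0084.

c_gold ≈ 9.008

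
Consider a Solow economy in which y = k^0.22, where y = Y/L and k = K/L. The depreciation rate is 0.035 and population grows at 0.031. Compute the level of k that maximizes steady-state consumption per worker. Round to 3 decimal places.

k_gold ≈ 4.681

The effective depreciation rate is n + δ = 0.031 + 0.035 = 0.066.
At the golden rule the marginal product of capital equals n+δ: 0.22·k^(0.22−1) = 0.066. Solving, k_gold = (0.22/0.066)^(1/0.78) ≈ 4.6812.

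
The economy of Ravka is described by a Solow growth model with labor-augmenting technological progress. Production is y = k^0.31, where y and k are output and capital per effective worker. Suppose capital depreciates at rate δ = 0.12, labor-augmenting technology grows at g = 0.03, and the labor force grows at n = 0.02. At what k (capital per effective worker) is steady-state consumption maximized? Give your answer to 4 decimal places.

k_gold ≈ 2.3886

n + g + δ = 0.02 + 0.03 + 0.12 = 0.17.
Golden rule sets MPK = n+g+δ: 0.31·k^(0.31−1) = 0.17, so k_gold = (0.31/0.17)^(1/0.69) ≈ 2.3886.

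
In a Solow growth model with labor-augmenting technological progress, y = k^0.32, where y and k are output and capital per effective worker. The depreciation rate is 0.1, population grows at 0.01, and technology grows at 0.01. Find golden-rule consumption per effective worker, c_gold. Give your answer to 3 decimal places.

Capital per effective worker breaks even when investment replaces (n + g + δ)·k; here n + g + δ = 0.12.
Golden rule sets MPK = n+g+δ: 0.32·k^(0.32−1) = 0.12, so k_gold = (0.32/0.12)^(1/0.68) ≈ 4.2308.
y_gold = 4.2308^0.32 ≈ 1.5866.
c_gold = y_gold − (n+g+δ)·k_gold = 1.5866 − 0.12·4.2308 ≈ 1.0789.

c_gold ≈ 1.079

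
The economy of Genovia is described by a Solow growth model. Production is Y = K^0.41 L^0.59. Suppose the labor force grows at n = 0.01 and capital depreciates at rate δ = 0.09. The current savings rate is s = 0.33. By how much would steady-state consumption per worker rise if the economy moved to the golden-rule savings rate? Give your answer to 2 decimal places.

Δc ≈ 0.04

n + δ = 0.01 + 0.09 = 0.1.
Current steady state (s = 0.33): k* = (0.33/0.1)^(1/0.59) ≈ 7.5655, y* = 7.5655^0.41 ≈ 2.2926, c* = (1−0.33)·2.2926 ≈ 1.5360.
At the golden rule the marginal product of capital equals n+δ: 0.41·k^(0.41−1) = 0.1. Solving, k_gold = (0.41/0.1)^(1/0.59) ≈ 10.9299.
y_gold = 10.9299^0.41 ≈ 2.6658, c_gold = y_gold − 0.1·k_gold ≈ 1.5728.
Gain: Δc = 1.5728 − 1.5360 ≈ 0.0368.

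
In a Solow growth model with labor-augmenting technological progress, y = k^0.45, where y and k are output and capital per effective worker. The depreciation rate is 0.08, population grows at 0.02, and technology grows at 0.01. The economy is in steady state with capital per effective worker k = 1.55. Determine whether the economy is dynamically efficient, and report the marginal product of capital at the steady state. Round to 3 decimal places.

The effective depreciation rate is n + g + δ = 0.02 + 0.01 + 0.08 = 0.11.
MPK = 0.45·k^(0.45−1) = 0.45·1.55^(-0.55) ≈ 0.3536.
MPK > 0.11, so the economy is dynamically efficient (under-saving).

dynamically efficient; MPK ≈ 0.354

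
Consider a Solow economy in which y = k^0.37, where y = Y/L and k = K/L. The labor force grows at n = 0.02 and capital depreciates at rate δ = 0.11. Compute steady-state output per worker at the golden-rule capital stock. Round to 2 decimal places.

y_gold ≈ 1.85

n + δ = 0.02 + 0.11 = 0.13.
Golden rule sets MPK = n+δ: 0.37·k^(0.37−1) = 0.13, so k_gold = (0.37/0.13)^(1/0.63) ≈ 5.2607.
Output: y_gold = k_gold^0.37 = 5.2607^0.37 ≈ 1.8484.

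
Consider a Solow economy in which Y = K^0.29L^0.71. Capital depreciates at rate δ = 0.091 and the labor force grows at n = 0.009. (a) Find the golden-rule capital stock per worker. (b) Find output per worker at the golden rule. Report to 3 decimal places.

(a) k_gold ≈ 4.480; (b) y_gold ≈ 1.545

Capital per worker breaks even when investment replaces (n + δ)·k; here n + δ = 0.1.
At the golden rule the marginal product of capital equals n+δ: 0.29·k^(0.29−1) = 0.1. Solving, k_gold = (0.29/0.1)^(1/0.71) ≈ 4.4799.
y_gold = 4.4799^0.29 ≈ 1.5448.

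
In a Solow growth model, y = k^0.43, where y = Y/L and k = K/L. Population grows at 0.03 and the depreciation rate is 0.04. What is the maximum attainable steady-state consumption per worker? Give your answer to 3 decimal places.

c_gold ≈ 2.242

The effective depreciation rate is n + δ = 0.03 + 0.04 = 0.07.
Setting f'(k) = n+δ gives 0.43·k^(0.43−1) = 0.07, hence k_gold = (0.43/0.07)^(1/0.57) ≈ 24.1605.
y_gold = 24.1605^0.43 ≈ 3.9331.
c_gold = y_gold − (n+δ)·k_gold = 3.9331 − 0.07·24.1605 ≈ 2.2419.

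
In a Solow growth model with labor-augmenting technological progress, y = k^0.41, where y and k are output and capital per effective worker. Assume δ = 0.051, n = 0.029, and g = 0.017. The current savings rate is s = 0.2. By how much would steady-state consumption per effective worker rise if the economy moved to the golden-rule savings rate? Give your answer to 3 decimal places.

Δc ≈ 0.284

Break-even investment rate: n + g + δ = 0.029 + 0.017 + 0.051 = 0.097.
Current steady state (s = 0.2): k* = (0.2/0.097)^(1/0.59) ≈ 3.4091, y* = 3.4091^0.41 ≈ 1.6534, c* = (1−0.2)·1.6534 ≈ 1.3227.
Setting f'(k) = n+g+δ gives 0.41·k^(0.41−1) = 0.097, hence k_gold = (0.41/0.097)^(1/0.59) ≈ 11.5090.
y_gold = 11.5090^0.41 ≈ 2.7229, c_gold = y_gold − 0.097·k_gold ≈ 1.6065.
Gain: Δc = 1.6065 − 1.3227 ≈ 0.2838.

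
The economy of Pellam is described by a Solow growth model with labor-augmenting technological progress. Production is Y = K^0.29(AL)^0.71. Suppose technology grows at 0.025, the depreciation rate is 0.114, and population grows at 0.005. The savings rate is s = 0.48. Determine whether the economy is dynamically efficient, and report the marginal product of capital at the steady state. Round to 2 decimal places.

Capital per effective worker breaks even when investment replaces (n + g + δ)·k; here n + g + δ = 0.144.
Steady-state k*: s·k^0.29 = 0.144·k gives k* = (0.48/0.144)^(1/0.71) ≈ 5.4507.
MPK = 0.29·5.4507^(-0.71) ≈ 0.0870.
MPK < n+g+δ = 0.144, so the economy is dynamically inefficient (over-saving).

dynamically inefficient; MPK ≈ 0.09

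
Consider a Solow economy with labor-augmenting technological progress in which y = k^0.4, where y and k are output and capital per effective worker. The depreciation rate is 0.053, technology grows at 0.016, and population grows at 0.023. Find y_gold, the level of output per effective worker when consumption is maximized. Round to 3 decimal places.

y_gold ≈ 2.664

Capital per effective worker breaks even when investment replaces (n + g + δ)·k; here n + g + δ = 0.092.
Setting f'(k) = n+g+δ gives 0.4·k^(0.4−1) = 0.092, hence k_gold = (0.4/0.092)^(1/0.6) ≈ 11.5821.
Output: y_gold = k_gold^0.4 = 11.5821^0.4 ≈ 2.6639.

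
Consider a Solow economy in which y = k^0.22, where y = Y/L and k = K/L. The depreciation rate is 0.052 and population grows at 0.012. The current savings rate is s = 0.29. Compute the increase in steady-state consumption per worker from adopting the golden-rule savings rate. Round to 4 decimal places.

Capital per worker breaks even when investment replaces (n + δ)·k; here n + δ = 0.064.
Current steady state (s = 0.29): k* = (0.29/0.064)^(1/0.78) ≈ 6.9391, y* = 6.9391^0.22 ≈ 1.5314, c* = (1−0.29)·1.5314 ≈ 1.0873.
At the golden rule the marginal product of capital equals n+δ: 0.22·k^(0.22−1) = 0.064. Solving, k_gold = (0.22/0.064)^(1/0.78) ≈ 4.8696.
y_gold = 4.8696^0.22 ≈ 1.4166, c_gold = y_gold − 0.064·k_gold ≈ 1.1049.
Gain: Δc = 1.1049 − 1.0873 ≈ 0.0177.

Δc ≈ 0.0177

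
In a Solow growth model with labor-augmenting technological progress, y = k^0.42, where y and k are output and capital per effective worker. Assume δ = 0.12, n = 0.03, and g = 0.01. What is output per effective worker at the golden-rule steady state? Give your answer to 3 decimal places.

The effective depreciation rate is n + g + δ = 0.03 + 0.01 + 0.12 = 0.16.
Golden rule sets MPK = n+g+δ: 0.42·k^(0.42−1) = 0.16, so k_gold = (0.42/0.16)^(1/0.58) ≈ 5.2800.
Output: y_gold = k_gold^0.42 = 5.2800^0.42 ≈ 2.0114.

y_gold ≈ 2.011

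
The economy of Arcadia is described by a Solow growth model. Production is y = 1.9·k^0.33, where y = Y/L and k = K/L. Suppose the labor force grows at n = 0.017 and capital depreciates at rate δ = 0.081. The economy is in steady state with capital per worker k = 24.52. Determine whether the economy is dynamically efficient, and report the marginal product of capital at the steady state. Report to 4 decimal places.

dynamically inefficient; MPK ≈ 0.0735

The effective depreciation rate is n + δ = 0.017 + 0.081 = 0.098.
MPK = 0.33·1.9·k^(0.33−1) = 0.33·1.9·24.52^(-0.67) ≈ 0.0735.
MPK < 0.098, so the economy is dynamically inefficient (over-saving).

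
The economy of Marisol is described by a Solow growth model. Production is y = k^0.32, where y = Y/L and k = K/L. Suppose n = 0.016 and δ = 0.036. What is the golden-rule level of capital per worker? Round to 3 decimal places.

The effective depreciation rate is n + δ = 0.016 + 0.036 = 0.052.
Maximizing c = f(k) − (n+δ)·k gives f'(k) = n+δ, i.e. 0.32·k^(0.32−1) = 0.052, so k_gold = (0.32/0.052)^(1/0.68) ≈ 14.4714.

k_gold ≈ 14.471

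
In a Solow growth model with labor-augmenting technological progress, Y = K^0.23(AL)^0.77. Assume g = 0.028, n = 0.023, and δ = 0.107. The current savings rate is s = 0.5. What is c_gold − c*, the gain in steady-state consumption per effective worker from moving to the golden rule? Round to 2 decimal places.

n + g + δ = 0.023 + 0.028 + 0.107 = 0.158.
Current steady state (s = 0.5): k* = (0.5/0.158)^(1/0.77) ≈ 4.4643, y* = 4.4643^0.23 ≈ 1.4107, c* = (1−0.5)·1.4107 ≈ 0.7054.
At the golden rule the marginal product of capital equals n+g+δ: 0.23·k^(0.23−1) = 0.158. Solving, k_gold = (0.23/0.158)^(1/0.77) ≈ 1.6285.
y_gold = 1.6285^0.23 ≈ 1.1187, c_gold = y_gold − 0.158·k_gold ≈ 0.8614.
Gain: Δc = 0.8614 − 0.7054 ≈ 0.1560.

Δc ≈ 0.16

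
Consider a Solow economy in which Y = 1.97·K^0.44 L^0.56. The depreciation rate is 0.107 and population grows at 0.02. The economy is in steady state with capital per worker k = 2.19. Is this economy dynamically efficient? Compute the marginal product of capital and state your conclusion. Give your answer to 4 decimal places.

dynamically efficient; MPK ≈ 0.5588

Capital per worker breaks even when investment replaces (n + δ)·k; here n + δ = 0.127.
MPK = 0.44·1.97·k^(0.44−1) = 0.44·1.97·2.19^(-0.56) ≈ 0.5588.
MPK > 0.127, so the economy is dynamically efficient (under-saving).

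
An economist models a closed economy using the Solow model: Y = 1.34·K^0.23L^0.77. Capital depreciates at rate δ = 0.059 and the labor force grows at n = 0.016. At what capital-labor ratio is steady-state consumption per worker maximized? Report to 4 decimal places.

k_gold ≈ 6.2677

The effective depreciation rate is n + δ = 0.016 + 0.059 = 0.075.
Golden rule sets MPK = n+δ: 0.23·1.34·k^(0.23−1) = 0.075, so k_gold = (0.23·1.34/0.075)^(1/0.77) ≈ 6.2677.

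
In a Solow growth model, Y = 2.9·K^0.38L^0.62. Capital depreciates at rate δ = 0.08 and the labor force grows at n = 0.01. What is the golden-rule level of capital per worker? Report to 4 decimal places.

n + δ = 0.01 + 0.08 = 0.09.
At the golden rule the marginal product of capital equals n+δ: 0.38·2.9·k^(0.38−1) = 0.09. Solving, k_gold = (0.38·2.9/0.09)^(1/0.62) ≈ 56.8513.

k_gold ≈ 56.8513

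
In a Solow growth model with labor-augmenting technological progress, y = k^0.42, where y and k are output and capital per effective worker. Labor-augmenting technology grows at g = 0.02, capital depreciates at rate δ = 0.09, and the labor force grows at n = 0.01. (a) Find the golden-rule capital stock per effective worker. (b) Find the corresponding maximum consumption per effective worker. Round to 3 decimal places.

(a) k_gold ≈ 8.671; (b) c_gold ≈ 1.437

Break-even investment rate: n + g + δ = 0.01 + 0.02 + 0.09 = 0.12.
Setting f'(k) = n+g+δ gives 0.42·k^(0.42−1) = 0.12, hence k_gold = (0.42/0.12)^(1/0.58) ≈ 8.6706.
y_gold = 8.6706^0.42 ≈ 2.4773; c_gold = y_gold − 0.12·k_gold ≈ 1.4368.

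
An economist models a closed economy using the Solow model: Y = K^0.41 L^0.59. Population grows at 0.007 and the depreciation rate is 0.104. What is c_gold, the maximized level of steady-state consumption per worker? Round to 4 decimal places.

The effective depreciation rate is n + δ = 0.007 + 0.104 = 0.111.
Golden rule sets MPK = n+δ: 0.41·k^(0.41−1) = 0.111, so k_gold = (0.41/0.111)^(1/0.59) ≈ 9.1579.
y_gold = 9.1579^0.41 ≈ 2.4793.
c_gold = y_gold − (n+δ)·k_gold = 2.4793 − 0.111·9.1579 ≈ 1.4628.

c_gold ≈ 1.4628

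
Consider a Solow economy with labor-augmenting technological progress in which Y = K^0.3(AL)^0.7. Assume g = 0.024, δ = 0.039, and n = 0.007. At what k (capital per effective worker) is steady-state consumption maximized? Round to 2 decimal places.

k_gold ≈ 8.00

Capital per effective worker breaks even when investment replaces (n + g + δ)·k; here n + g + δ = 0.07.
At the golden rule the marginal product of capital equals n+g+δ: 0.3·k^(0.3−1) = 0.07. Solving, k_gold = (0.3/0.07)^(1/0.7) ≈ 7.9963.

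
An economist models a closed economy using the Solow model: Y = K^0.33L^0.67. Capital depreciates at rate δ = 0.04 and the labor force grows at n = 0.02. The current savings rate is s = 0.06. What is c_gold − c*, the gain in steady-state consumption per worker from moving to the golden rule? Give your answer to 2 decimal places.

Δc ≈ 0.61

Capital per worker breaks even when investment replaces (n + δ)·k; here n + δ = 0.06.
Current steady state (s = 0.06): k* = (0.06/0.06)^(1/0.67) ≈ 1.0000, y* = 1.0000^0.33 ≈ 1.0000, c* = (1−0.06)·1.0000 ≈ 0.9400.
Maximizing c = f(k) − (n+δ)·k gives f'(k) = n+δ, i.e. 0.33·k^(0.33−1) = 0.06, so k_gold = (0.33/0.06)^(1/0.67) ≈ 12.7356.
y_gold = 12.7356^0.33 ≈ 2.3156, c_gold = y_gold − 0.06·k_gold ≈ 1.5514.
Gain: Δc = 1.5514 − 0.9400 ≈ 0.6114.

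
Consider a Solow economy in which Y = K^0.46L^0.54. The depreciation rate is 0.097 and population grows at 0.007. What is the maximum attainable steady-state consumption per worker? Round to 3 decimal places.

Capital per worker breaks even when investment replaces (n + δ)·k; here n + δ = 0.104.
At the golden rule the marginal product of capital equals n+δ: 0.46·k^(0.46−1) = 0.104. Solving, k_gold = (0.46/0.104)^(1/0.54) ≈ 15.6959.
y_gold = 15.6959^0.46 ≈ 3.5486.
c_gold = y_gold − (n+δ)·k_gold = 3.5486 − 0.104·15.6959 ≈ 1.9163.

c_gold ≈ 1.916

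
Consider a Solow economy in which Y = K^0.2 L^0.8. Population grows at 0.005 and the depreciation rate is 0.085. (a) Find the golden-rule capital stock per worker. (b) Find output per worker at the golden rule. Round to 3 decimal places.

Break-even investment rate: n + δ = 0.005 + 0.085 = 0.09.
Maximizing c = f(k) − (n+δ)·k gives f'(k) = n+δ, i.e. 0.2·k^(0.2−1) = 0.09, so k_gold = (0.2/0.09)^(1/0.8) ≈ 2.7132.
y_gold = 2.7132^0.2 ≈ 1.2209.

(a) k_gold ≈ 2.713; (b) y_gold ≈ 1.221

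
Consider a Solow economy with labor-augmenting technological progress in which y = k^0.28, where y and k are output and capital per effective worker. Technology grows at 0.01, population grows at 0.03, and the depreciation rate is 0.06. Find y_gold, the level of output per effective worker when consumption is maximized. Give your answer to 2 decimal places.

y_gold ≈ 1.49

n + g + δ = 0.03 + 0.01 + 0.06 = 0.1.
At the golden rule the marginal product of capital equals n+g+δ: 0.28·k^(0.28−1) = 0.1. Solving, k_gold = (0.28/0.1)^(1/0.72) ≈ 4.1788.
Output: y_gold = k_gold^0.28 = 4.1788^0.28 ≈ 1.4924.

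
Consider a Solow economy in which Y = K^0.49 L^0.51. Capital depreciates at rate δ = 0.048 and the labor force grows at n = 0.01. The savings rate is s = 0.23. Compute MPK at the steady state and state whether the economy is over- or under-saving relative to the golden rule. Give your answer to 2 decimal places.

under-saving; MPK ≈ 0.12

Capital per worker breaks even when investment replaces (n + δ)·k; here n + δ = 0.058.
Steady-state k*: s·k^0.49 = 0.058·k gives k* = (0.23/0.058)^(1/0.51) ≈ 14.8983.
MPK = 0.49·14.8983^(-0.51) ≈ 0.1236.
MPK > n+δ = 0.058, so the economy is dynamically efficient (under-saving).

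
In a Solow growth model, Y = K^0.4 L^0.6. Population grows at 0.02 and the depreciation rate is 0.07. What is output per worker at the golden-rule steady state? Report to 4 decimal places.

n + δ = 0.02 + 0.07 = 0.09.
Maximizing c = f(k) − (n+δ)·k gives f'(k) = n+δ, i.e. 0.4·k^(0.4−1) = 0.09, so k_gold = (0.4/0.09)^(1/0.6) ≈ 12.0142.
Output: y_gold = k_gold^0.4 = 12.0142^0.4 ≈ 2.7032.

y_gold ≈ 2.7032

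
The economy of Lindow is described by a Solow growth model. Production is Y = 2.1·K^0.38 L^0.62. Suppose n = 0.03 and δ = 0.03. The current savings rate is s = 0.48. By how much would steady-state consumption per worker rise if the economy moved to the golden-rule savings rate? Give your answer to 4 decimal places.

Δc ≈ 0.2046

n + δ = 0.03 + 0.03 = 0.06.
Current steady state (s = 0.48): k* = (0.48·2.1/0.06)^(1/0.62) ≈ 94.6903, y* = 2.1·94.6903^0.38 ≈ 11.8363, c* = (1−0.48)·11.8363 ≈ 6.1549.
Golden rule sets MPK = n+δ: 0.38·2.1·k^(0.38−1) = 0.06, so k_gold = (0.38·2.1/0.06)^(1/0.62) ≈ 64.9627.
y_gold = 2.1·64.9627^0.38 ≈ 10.2573, c_gold = y_gold − 0.06·k_gold ≈ 6.3595.
Gain: Δc = 6.3595 − 6.1549 ≈ 0.2046.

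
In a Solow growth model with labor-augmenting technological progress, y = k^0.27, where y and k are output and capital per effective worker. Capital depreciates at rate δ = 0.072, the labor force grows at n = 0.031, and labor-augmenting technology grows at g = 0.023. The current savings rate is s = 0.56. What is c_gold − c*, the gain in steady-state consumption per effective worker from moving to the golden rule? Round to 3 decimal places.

Δc ≈ 0.204

The effective depreciation rate is n + g + δ = 0.031 + 0.023 + 0.072 = 0.126.
Current steady state (s = 0.56): k* = (0.56/0.126)^(1/0.73) ≈ 7.7165, y* = 7.7165^0.27 ≈ 1.7362, c* = (1−0.56)·1.7362 ≈ 0.7639.
At the golden rule the marginal product of capital equals n+g+δ: 0.27·k^(0.27−1) = 0.126. Solving, k_gold = (0.27/0.126)^(1/0.73) ≈ 2.8406.
y_gold = 2.8406^0.27 ≈ 1.3256, c_gold = y_gold − 0.126·k_gold ≈ 0.9677.
Gain: Δc = 0.9677 − 0.7639 ≈ 0.2038.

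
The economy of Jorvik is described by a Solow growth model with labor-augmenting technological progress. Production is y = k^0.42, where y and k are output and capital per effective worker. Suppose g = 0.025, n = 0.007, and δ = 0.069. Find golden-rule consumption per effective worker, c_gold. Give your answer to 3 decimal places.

c_gold ≈ 1.628

Break-even investment rate: n + g + δ = 0.007 + 0.025 + 0.069 = 0.101.
Maximizing c = f(k) − (n+g+δ)·k gives f'(k) = n+g+δ, i.e. 0.42·k^(0.42−1) = 0.101, so k_gold = (0.42/0.101)^(1/0.58) ≈ 11.6712.
y_gold = 11.6712^0.42 ≈ 2.8067.
c_gold = y_gold − (n+g+δ)·k_gold = 2.8067 − 0.101·11.6712 ≈ 1.6279.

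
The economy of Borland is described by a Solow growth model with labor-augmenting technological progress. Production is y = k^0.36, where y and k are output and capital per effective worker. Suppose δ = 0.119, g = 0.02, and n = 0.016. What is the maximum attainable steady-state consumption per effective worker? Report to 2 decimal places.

c_gold ≈ 1.03

n + g + δ = 0.016 + 0.02 + 0.119 = 0.155.
Setting f'(k) = n+g+δ gives 0.36·k^(0.36−1) = 0.155, hence k_gold = (0.36/0.155)^(1/0.64) ≈ 3.7310.
y_gold = 3.7310^0.36 ≈ 1.6064.
c_gold = y_gold − (n+g+δ)·k_gold = 1.6064 − 0.155·3.7310 ≈ 1.0281.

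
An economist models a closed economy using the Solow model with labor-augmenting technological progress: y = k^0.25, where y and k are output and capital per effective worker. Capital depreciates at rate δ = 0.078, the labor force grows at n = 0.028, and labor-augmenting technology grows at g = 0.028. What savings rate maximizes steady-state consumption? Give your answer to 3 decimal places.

s_gold = 0.250

Break-even investment rate: n + g + δ = 0.028 + 0.028 + 0.078 = 0.134.
At the golden rule MPK = n+g+δ, and in any Cobb-Douglas steady state s = (n+g+δ)·k/y = MPK·k/y = capital's share 0.25.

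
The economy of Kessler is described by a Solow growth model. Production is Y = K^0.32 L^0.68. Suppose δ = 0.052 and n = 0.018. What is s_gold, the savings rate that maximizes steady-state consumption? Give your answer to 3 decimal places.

s_gold = 0.320

The effective depreciation rate is n + δ = 0.018 + 0.052 = 0.07.
At the golden rule MPK = n+δ, and in any Cobb-Douglas steady state s = (n+δ)·k/y = MPK·k/y = capital's share 0.32.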